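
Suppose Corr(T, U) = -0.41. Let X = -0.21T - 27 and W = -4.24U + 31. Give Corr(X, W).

Linear rescalings preserve correlation up to sign; here the slopes -0.21 and -4.24 have the same sign, so Corr(X, W) = Corr(T, U) = -0.41.

Corr(X, W) = -0.41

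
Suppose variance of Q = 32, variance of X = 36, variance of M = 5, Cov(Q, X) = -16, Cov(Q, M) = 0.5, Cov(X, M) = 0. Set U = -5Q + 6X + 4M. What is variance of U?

variance of U = a²·variance of Q + b²·variance of X + c²·variance of M + 2ab·Cov(Q, X) + 2ac·Cov(Q, M) + 2bc·Cov(X, M), with a = -5, b = 6, c = 4.
= 800 + 1296 + 80 + 960 + (-20) + 0
= 3116.

variance of U = 3116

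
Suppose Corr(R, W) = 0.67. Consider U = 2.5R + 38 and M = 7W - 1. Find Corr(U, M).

Linear rescalings preserve correlation up to sign; here the slopes 2.5 and 7 have the same sign, so Corr(U, M) = Corr(R, W) = 0.67.

Corr(U, M) = 0.67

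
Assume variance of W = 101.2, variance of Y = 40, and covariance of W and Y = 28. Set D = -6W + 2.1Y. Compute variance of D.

variance of D = 3114

variance of D = a²·variance of W + b²·variance of Y + 2ab·covariance of W and Y with a = -6, b = 2.1.
= (-6)²·101.2 + 2.1²·40 + 2·(-6)·2.1·28
= 3643.2 + 176.4 + (-705.6) = 3114.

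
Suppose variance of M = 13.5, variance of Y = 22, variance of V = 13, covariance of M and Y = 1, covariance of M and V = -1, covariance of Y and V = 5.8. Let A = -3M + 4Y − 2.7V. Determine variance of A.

variance of A = a²·variance of M + b²·variance of Y + c²·variance of V + 2ab·covariance of M and Y + 2ac·covariance of M and V + 2bc·covariance of Y and V, with a = -3, b = 4, c = -2.7.
= 121.5 + 352 + 94.77 + (-24) + (-16.2) + (-125.28)
= 402.79.

variance of A = 402.79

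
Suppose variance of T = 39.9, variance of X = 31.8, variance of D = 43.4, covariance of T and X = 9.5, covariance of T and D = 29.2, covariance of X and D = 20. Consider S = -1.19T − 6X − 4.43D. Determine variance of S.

variance of S = 3559.75033

variance of S = a²·variance of T + b²·variance of X + c²·variance of D + 2ab·covariance of T and X + 2ac·covariance of T and D + 2bc·covariance of X and D, with a = -1.19, b = -6, c = -4.43.
= 56.50239 + 1144.8 + 851.72066 + 135.66 + 307.86728 + 1063.2
= 3559.75033.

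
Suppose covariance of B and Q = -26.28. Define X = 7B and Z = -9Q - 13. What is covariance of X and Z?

covariance of X and Z = 1655.64

covariance of X and Z = a·c·covariance of B and Q = 7·(-9)·(-26.28) = 1655.64. Additive constants drop out.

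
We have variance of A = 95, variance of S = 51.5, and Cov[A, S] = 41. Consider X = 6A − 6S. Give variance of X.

variance of X = 2322

variance of X = a²·variance of A + b²·variance of S + 2ab·Cov[A, S] with a = 6, b = -6.
= 6²·95 + (-6)²·51.5 + 2·6·(-6)·41
= 3420 + 1854 + (-2952) = 2322.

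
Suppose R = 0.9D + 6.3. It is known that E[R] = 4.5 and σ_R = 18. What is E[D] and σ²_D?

From R = 0.9D + 6.3: E[R] = a·E[D] + b, so E[D] = (E[R] − b)/a = (4.5 − 6.3)/0.9 = -2.
σ²_R = 18² = 324.
σ²_R = a²·σ²_D, so σ²_D = 324/0.9² = 400.

E[D] = -2, σ²_D = 400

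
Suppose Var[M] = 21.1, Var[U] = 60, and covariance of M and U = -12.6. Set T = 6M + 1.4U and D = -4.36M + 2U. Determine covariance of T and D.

By bilinearity, covariance of T and D = ac·Var[M] + bd·Var[U] + (ad+bc)·covariance of M and U, with a=6, b=1.4, c=-4.36, d=2.
ac·Var[M] = 6·(-4.36)·21.1 = -551.976
bd·Var[U] = 1.4·2·60 = 168
(ad+bc)·covariance of M and U = (5.896)·(-12.6) = -74.2896
covariance of T and D = -551.976 + 168 + (-74.2896) = -458.2656.

covariance of T and D = -458.2656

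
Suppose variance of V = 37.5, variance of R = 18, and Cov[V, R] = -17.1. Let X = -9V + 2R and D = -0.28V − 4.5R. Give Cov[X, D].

By bilinearity, Cov[X, D] = ac·variance of V + bd·variance of R + (ad+bc)·Cov[V, R], with a=-9, b=2, c=-0.28, d=-4.5.
ac·variance of V = (-9)·(-0.28)·37.5 = 94.5
bd·variance of R = 2·(-4.5)·18 = -162
(ad+bc)·Cov[V, R] = (39.94)·(-17.1) = -682.974
Cov[X, D] = 94.5 + (-162) + (-682.974) = -750.474.

Cov[X, D] = -750.474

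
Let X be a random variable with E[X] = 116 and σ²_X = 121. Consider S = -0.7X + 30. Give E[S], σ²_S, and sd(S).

S = -0.7X + 30 is linear with a = -0.7, b = 30.
E[S] = a·E[X] + b = (-0.7)·116 + 30 = -51.2.
σ²_S = a²·σ²_X = (-0.7)²·121 = 59.29 (the additive constant 30 does not affect variance).
sd(X) = √121 = 11.
sd(S) = |a|·sd(X) = |-0.7|·11 = 7.7.

E[S] = -51.2, σ²_S = 59.29, sd(S) = 7.7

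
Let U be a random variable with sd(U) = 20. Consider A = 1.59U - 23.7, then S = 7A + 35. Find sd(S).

sd(S) = 222.6

sd(A) = |1.59|·20 = 31.8.
sd(S) = |7|·31.8 = 222.6.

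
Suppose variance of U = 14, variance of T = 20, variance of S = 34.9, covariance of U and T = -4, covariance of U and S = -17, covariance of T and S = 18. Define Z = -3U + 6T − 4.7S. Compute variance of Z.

variance of Z = 266.341

variance of Z = a²·variance of U + b²·variance of T + c²·variance of S + 2ab·covariance of U and T + 2ac·covariance of U and S + 2bc·covariance of T and S, with a = -3, b = 6, c = -4.7.
= 126 + 720 + 770.941 + 144 + (-479.4) + (-1015.2)
= 266.341.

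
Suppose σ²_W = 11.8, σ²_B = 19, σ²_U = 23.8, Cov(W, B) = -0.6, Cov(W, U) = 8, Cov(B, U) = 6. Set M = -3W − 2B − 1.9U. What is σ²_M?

σ²_M = a²·σ²_W + b²·σ²_B + c²·σ²_U + 2ab·Cov(W, B) + 2ac·Cov(W, U) + 2bc·Cov(B, U), with a = -3, b = -2, c = -1.9.
= 106.2 + 76 + 85.918 + (-7.2) + 91.2 + 45.6
= 397.718.

σ²_M = 397.718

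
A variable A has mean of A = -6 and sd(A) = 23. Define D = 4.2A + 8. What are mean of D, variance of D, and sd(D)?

D = 4.2A + 8 is linear with a = 4.2, b = 8.
mean of D = a·mean of A + b = 4.2·(-6) + 8 = -17.2.
variance of A = 23² = 529.
variance of D = a²·variance of A = 4.2²·529 = 9331.56 (the additive constant 8 does not affect variance).
sd(D) = |a|·sd(A) = |4.2|·23 = 96.6.

mean of D = -17.2, variance of D = 9331.56, sd(D) = 96.6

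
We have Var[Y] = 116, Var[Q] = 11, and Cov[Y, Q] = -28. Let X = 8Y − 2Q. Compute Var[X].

Var[X] = a²·Var[Y] + b²·Var[Q] + 2ab·Cov[Y, Q] with a = 8, b = -2.
= 8²·116 + (-2)²·11 + 2·8·(-2)·(-28)
= 7424 + 44 + 896 = 8364.

Var[X] = 8364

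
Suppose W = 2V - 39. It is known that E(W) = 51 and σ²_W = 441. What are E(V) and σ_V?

E(V) = 45, σ_V = 10.5

From W = 2V - 39: E(W) = a·E(V) + b, so E(V) = (E(W) − b)/a = (51 − (-39))/2 = 45.
σ_W = √441 = 21.
σ_W = |a|·σ_V, so σ_V = 21/|2| = 10.5.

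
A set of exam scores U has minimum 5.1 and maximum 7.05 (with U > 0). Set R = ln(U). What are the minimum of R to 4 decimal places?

min(R) = 1.6292

ln(U) is increasing on this domain, so min(R) comes from min(U) = 5.1: min(R) = ln(5.1) ≈ 1.6292.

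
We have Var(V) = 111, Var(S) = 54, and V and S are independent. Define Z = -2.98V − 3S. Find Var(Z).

Var(Z) = 1471.7244

Var(Z) = a²·Var(V) + b²·Var(S) + 2ab·covariance of V and S with a = -2.98, b = -3.
Independence gives covariance of V and S = 0.
= (-2.98)²·111 + (-3)²·54 + 2·(-2.98)·(-3)·0
= 985.7244 + 486 + 0 = 1471.7244.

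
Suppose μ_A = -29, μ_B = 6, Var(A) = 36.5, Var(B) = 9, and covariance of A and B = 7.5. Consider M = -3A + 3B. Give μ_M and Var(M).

μ_M = (-3)·μ_A + 3·μ_B = (-3)·(-29) + 3·6 = 105.
Var(M) = a²·Var(A) + b²·Var(B) + 2ab·covariance of A and B with a = -3, b = 3.
= (-3)²·36.5 + 3²·9 + 2·(-3)·3·7.5
= 328.5 + 81 + (-135) = 274.5.

μ_M = 105, Var(M) = 274.5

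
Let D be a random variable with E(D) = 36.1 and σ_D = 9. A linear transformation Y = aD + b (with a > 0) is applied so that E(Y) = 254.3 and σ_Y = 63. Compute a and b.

a = 7, b = 1.6

σ_Y = a·σ_D (a > 0), so a = 63/9 = 7.
E(Y) = a·E(D) + b, so b = 254.3 − 7·36.1 = 1.6.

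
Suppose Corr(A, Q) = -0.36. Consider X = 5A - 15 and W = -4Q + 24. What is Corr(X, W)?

Linear rescalings preserve |correlation|; the slopes 5 and -4 have opposite signs, so the correlation flips sign: Corr(X, W) = −Corr(A, Q) = 0.36.

Corr(X, W) = 0.36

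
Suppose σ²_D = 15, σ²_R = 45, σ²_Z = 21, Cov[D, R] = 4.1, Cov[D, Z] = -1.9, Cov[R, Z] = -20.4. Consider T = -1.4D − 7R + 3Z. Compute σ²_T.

σ²_T = a²·σ²_D + b²·σ²_R + c²·σ²_Z + 2ab·Cov[D, R] + 2ac·Cov[D, Z] + 2bc·Cov[R, Z], with a = -1.4, b = -7, c = 3.
= 29.4 + 2205 + 189 + 80.36 + 15.96 + 856.8
= 3376.52.

σ²_T = 3376.52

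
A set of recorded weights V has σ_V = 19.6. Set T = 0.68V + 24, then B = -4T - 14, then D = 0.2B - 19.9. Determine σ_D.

σ_T = |0.68|·19.6 = 13.328.
σ_B = |-4|·13.328 = 53.312.
σ_D = |0.2|·53.312 = 10.6624.

σ_D = 10.6624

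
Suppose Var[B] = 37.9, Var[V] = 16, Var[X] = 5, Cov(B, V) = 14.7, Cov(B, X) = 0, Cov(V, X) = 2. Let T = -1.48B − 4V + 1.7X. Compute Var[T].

Var[T] = a²·Var[B] + b²·Var[V] + c²·Var[X] + 2ab·Cov(B, V) + 2ac·Cov(B, X) + 2bc·Cov(V, X), with a = -1.48, b = -4, c = 1.7.
= 83.01616 + 256 + 14.45 + 174.048 + 0 + (-27.2)
= 500.31416.

Var[T] = 500.31416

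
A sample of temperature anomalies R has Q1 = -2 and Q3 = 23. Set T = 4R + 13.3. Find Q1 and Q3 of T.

Q1(T) = 5.3, Q3(T) = 105.3

a = 4 > 0: Q1(T) = a·Q1(R)+b = 5.3, Q3(T) = a·Q3(R)+b = 105.3.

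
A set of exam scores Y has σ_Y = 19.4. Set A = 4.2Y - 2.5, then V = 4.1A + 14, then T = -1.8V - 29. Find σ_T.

σ_T = 601.3224

σ_A = |4.2|·19.4 = 81.48.
σ_V = |4.1|·81.48 = 334.068.
σ_T = |-1.8|·334.068 = 601.3224.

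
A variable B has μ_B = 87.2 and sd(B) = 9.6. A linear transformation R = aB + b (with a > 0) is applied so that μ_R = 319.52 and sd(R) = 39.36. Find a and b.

a = 4.1, b = -38

sd(R) = a·sd(B) (a > 0), so a = 39.36/9.6 = 4.1.
μ_R = a·μ_B + b, so b = 319.52 − 4.1·87.2 = -38.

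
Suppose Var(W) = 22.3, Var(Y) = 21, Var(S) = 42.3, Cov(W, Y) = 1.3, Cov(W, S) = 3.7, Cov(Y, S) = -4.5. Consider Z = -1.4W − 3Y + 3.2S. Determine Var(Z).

Var(Z) = a²·Var(W) + b²·Var(Y) + c²·Var(S) + 2ab·Cov(W, Y) + 2ac·Cov(W, S) + 2bc·Cov(Y, S), with a = -1.4, b = -3, c = 3.2.
= 43.708 + 189 + 433.152 + 10.92 + (-33.152) + 86.4
= 730.028.

Var(Z) = 730.028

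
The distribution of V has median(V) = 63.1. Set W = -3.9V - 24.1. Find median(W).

A linear map preserves order up to sign, so median(W) = a·median(V) + b = (-3.9)·63.1 + (-24.1) = -270.19.

median(W) = -270.19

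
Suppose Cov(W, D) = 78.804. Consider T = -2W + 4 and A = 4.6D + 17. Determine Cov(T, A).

Cov(T, A) = a·c·Cov(W, D) = (-2)·4.6·78.804 = -724.9968. Additive constants drop out.

Cov(T, A) = -724.9968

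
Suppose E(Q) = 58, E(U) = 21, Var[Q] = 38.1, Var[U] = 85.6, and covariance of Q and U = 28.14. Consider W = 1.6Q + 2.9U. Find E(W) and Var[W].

E(W) = 1.6·E(Q) + 2.9·E(U) = 1.6·58 + 2.9·21 = 153.7.
Var[W] = a²·Var[Q] + b²·Var[U] + 2ab·covariance of Q and U with a = 1.6, b = 2.9.
= 1.6²·38.1 + 2.9²·85.6 + 2·1.6·2.9·28.14
= 97.536 + 719.896 + 261.1392 = 1078.5712.

E(W) = 153.7, Var[W] = 1078.5712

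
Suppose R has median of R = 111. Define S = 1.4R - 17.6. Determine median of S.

A linear map preserves order up to sign, so median of S = a·median of R + b = 1.4·111 + (-17.6) = 137.8.

median of S = 137.8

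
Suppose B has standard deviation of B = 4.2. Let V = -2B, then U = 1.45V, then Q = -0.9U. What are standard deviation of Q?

standard deviation of V = |-2|·4.2 = 8.4.
standard deviation of U = |1.45|·8.4 = 12.18.
standard deviation of Q = |-0.9|·12.18 = 10.962.

standard deviation of Q = 10.962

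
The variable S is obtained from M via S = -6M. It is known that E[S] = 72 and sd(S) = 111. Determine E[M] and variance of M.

From S = -6M: E[S] = a·E[M] + b, so E[M] = (E[S] − b)/a = (72 − 0)/(-6) = -12.
variance of S = 111² = 12321.
variance of S = a²·variance of M, so variance of M = 12321/(-6)² = 342.25.

E[M] = -12, variance of M = 342.25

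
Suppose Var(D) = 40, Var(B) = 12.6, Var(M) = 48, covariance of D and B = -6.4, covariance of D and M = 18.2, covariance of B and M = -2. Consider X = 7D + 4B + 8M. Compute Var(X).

Var(X) = 6785.6

Var(X) = a²·Var(D) + b²·Var(B) + c²·Var(M) + 2ab·covariance of D and B + 2ac·covariance of D and M + 2bc·covariance of B and M, with a = 7, b = 4, c = 8.
= 1960 + 201.6 + 3072 + (-358.4) + 2038.4 + (-128)
= 6785.6.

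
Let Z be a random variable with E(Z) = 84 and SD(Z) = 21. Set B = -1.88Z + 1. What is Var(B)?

Var(B) = 1558.6704

B = -1.88Z + 1 is linear with a = -1.88, b = 1.
Var(Z) = 21² = 441.
Var(B) = a²·Var(Z) = (-1.88)²·441 = 1558.6704 (the additive constant 1 does not affect variance).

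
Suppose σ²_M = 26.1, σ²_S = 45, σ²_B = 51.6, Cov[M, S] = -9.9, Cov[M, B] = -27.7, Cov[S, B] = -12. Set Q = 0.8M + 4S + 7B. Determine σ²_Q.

σ²_Q = 2219.504

σ²_Q = a²·σ²_M + b²·σ²_S + c²·σ²_B + 2ab·Cov[M, S] + 2ac·Cov[M, B] + 2bc·Cov[S, B], with a = 0.8, b = 4, c = 7.
= 16.704 + 720 + 2528.4 + (-63.36) + (-310.24) + (-672)
= 2219.504.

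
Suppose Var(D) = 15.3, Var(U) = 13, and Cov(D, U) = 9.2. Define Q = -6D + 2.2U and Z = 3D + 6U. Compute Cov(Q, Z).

Cov(Q, Z) = -374.28

By bilinearity, Cov(Q, Z) = ac·Var(D) + bd·Var(U) + (ad+bc)·Cov(D, U), with a=-6, b=2.2, c=3, d=6.
ac·Var(D) = (-6)·3·15.3 = -275.4
bd·Var(U) = 2.2·6·13 = 171.6
(ad+bc)·Cov(D, U) = (-29.4)·9.2 = -270.48
Cov(Q, Z) = -275.4 + 171.6 + (-270.48) = -374.28.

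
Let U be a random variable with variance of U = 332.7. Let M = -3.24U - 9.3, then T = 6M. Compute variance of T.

variance of T = 125731.85472

variance of M = (-3.24)²·332.7 = 3492.55152.
variance of T = 6²·3492.55152 = 125731.85472.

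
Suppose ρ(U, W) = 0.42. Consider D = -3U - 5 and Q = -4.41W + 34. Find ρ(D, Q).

ρ(D, Q) = 0.42

Linear rescalings preserve correlation up to sign; here the slopes -3 and -4.41 have the same sign, so ρ(D, Q) = ρ(U, W) = 0.42.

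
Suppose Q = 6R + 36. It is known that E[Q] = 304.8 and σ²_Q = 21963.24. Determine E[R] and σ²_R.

From Q = 6R + 36: E[Q] = a·E[R] + b, so E[R] = (E[Q] − b)/a = (304.8 − 36)/6 = 44.8.
σ²_Q = a²·σ²_R, so σ²_R = 21963.24/6² = 610.09.

E[R] = 44.8, σ²_R = 610.09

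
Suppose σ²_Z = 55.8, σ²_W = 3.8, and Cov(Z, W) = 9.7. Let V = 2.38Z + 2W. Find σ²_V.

σ²_V = 423.61752

σ²_V = a²·σ²_Z + b²·σ²_W + 2ab·Cov(Z, W) with a = 2.38, b = 2.
= 2.38²·55.8 + 2²·3.8 + 2·2.38·2·9.7
= 316.07352 + 15.2 + 92.344 = 423.61752.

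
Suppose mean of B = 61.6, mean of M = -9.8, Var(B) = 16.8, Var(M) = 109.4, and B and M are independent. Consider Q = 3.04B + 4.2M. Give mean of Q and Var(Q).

mean of Q = 146.104, Var(Q) = 2085.07488

mean of Q = 3.04·mean of B + 4.2·mean of M = 3.04·61.6 + 4.2·(-9.8) = 146.104.
Var(Q) = a²·Var(B) + b²·Var(M) + 2ab·covariance of B and M with a = 3.04, b = 4.2.
Independence gives covariance of B and M = 0.
= 3.04²·16.8 + 4.2²·109.4 + 2·3.04·4.2·0
= 155.25888 + 1929.816 + 0 = 2085.07488.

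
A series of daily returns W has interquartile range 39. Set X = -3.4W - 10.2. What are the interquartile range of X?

Under X = aW + b, IQR(X) = |a|·IQR(W) = |-3.4|·39 = 132.6 (shifts cancel; spread scales by |a|).

IQR(X) = 132.6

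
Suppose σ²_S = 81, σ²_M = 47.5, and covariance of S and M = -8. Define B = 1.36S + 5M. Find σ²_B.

σ²_B = 1228.5176

σ²_B = a²·σ²_S + b²·σ²_M + 2ab·covariance of S and M with a = 1.36, b = 5.
= 1.36²·81 + 5²·47.5 + 2·1.36·5·(-8)
= 149.8176 + 1187.5 + (-108.8) = 1228.5176.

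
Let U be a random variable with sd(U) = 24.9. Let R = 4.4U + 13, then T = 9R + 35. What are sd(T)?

sd(T) = 986.04

sd(R) = |4.4|·24.9 = 109.56.
sd(T) = |9|·109.56 = 986.04.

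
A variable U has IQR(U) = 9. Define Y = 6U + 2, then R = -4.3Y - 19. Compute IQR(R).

IQR(R) = 232.2

IQR(Y) = |6|·9 = 54.
IQR(R) = |-4.3|·54 = 232.2.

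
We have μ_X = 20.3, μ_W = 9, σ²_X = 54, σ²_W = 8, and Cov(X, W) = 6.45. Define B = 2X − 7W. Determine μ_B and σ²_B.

μ_B = -22.4, σ²_B = 427.4

μ_B = 2·μ_X + (-7)·μ_W = 2·20.3 + (-7)·9 = -22.4.
σ²_B = a²·σ²_X + b²·σ²_W + 2ab·Cov(X, W) with a = 2, b = -7.
= 2²·54 + (-7)²·8 + 2·2·(-7)·6.45
= 216 + 392 + (-180.6) = 427.4.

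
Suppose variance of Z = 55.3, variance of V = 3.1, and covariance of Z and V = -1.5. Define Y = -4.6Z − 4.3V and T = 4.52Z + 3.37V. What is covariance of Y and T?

covariance of Y and T = -1142.3127

By bilinearity, covariance of Y and T = ac·variance of Z + bd·variance of V + (ad+bc)·covariance of Z and V, with a=-4.6, b=-4.3, c=4.52, d=3.37.
ac·variance of Z = (-4.6)·4.52·55.3 = -1149.7976
bd·variance of V = (-4.3)·3.37·3.1 = -44.9221
(ad+bc)·covariance of Z and V = (-34.938)·(-1.5) = 52.407
covariance of Y and T = -1149.7976 + (-44.9221) + 52.407 = -1142.3127.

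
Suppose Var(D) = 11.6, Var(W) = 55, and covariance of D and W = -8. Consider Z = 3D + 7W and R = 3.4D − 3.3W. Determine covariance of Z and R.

By bilinearity, covariance of Z and R = ac·Var(D) + bd·Var(W) + (ad+bc)·covariance of D and W, with a=3, b=7, c=3.4, d=-3.3.
ac·Var(D) = 3·3.4·11.6 = 118.32
bd·Var(W) = 7·(-3.3)·55 = -1270.5
(ad+bc)·covariance of D and W = (13.9)·(-8) = -111.2
covariance of Z and R = 118.32 + (-1270.5) + (-111.2) = -1263.38.

covariance of Z and R = -1263.38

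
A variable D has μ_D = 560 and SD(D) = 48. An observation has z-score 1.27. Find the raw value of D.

D = μ_D + z·SD(D) = 560 + 1.27·48 = 620.96.

D = 620.96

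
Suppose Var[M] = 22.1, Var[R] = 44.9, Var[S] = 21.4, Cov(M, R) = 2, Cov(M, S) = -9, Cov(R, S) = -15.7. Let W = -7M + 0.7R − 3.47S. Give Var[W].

Var[W] = 982.02686

Var[W] = a²·Var[M] + b²·Var[R] + c²·Var[S] + 2ab·Cov(M, R) + 2ac·Cov(M, S) + 2bc·Cov(R, S), with a = -7, b = 0.7, c = -3.47.
= 1082.9 + 22.001 + 257.67526 + (-19.6) + (-437.22) + 76.2706
= 982.02686.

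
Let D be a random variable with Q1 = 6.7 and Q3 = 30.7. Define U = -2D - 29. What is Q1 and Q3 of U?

Q1(U) = -90.4, Q3(U) = -42.4

a = -2 < 0 reverses order: Q1(U) comes from Q3(D), Q3(U) from Q1(D).
Q1(U) = (-2)·30.7 + (-29) = -90.4; Q3(U) = (-2)·6.7 + (-29) = -42.4.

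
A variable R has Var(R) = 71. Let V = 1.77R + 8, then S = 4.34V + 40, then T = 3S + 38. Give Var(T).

Var(T) = 37707.42274236

Var(V) = 1.77²·71 = 222.4359.
Var(S) = 4.34²·222.4359 = 4189.71363804.
Var(T) = 3²·4189.71363804 = 37707.42274236.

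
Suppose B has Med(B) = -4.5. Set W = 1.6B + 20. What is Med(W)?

A linear map preserves order up to sign, so Med(W) = a·Med(B) + b = 1.6·(-4.5) + 20 = 12.8.

Med(W) = 12.8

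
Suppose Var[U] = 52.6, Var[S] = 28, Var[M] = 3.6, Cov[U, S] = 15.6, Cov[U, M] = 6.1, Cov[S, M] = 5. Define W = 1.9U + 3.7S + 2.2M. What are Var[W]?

Var[W] = 942.362

Var[W] = a²·Var[U] + b²·Var[S] + c²·Var[M] + 2ab·Cov[U, S] + 2ac·Cov[U, M] + 2bc·Cov[S, M], with a = 1.9, b = 3.7, c = 2.2.
= 189.886 + 383.32 + 17.424 + 219.336 + 50.996 + 81.4
= 942.362.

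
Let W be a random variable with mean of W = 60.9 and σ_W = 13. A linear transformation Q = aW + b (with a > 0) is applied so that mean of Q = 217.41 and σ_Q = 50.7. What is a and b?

a = 3.9, b = -20.1

σ_Q = a·σ_W (a > 0), so a = 50.7/13 = 3.9.
mean of Q = a·mean of W + b, so b = 217.41 − 3.9·60.9 = -20.1.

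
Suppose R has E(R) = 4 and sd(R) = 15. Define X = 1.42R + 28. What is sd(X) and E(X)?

X = 1.42R + 28 is linear with a = 1.42, b = 28.
sd(X) = |a|·sd(R) = |1.42|·15 = 21.3.
E(X) = a·E(R) + b = 1.42·4 + 28 = 33.68.

sd(X) = 21.3, E(X) = 33.68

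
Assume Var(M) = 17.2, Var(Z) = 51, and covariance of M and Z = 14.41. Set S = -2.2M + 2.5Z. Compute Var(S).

Var(S) = 243.488

Var(S) = a²·Var(M) + b²·Var(Z) + 2ab·covariance of M and Z with a = -2.2, b = 2.5.
= (-2.2)²·17.2 + 2.5²·51 + 2·(-2.2)·2.5·14.41
= 83.248 + 318.75 + (-158.51) = 243.488.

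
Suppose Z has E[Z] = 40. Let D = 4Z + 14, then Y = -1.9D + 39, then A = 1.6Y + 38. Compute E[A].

E[D] = 4·40 + 14 = 174.
E[Y] = (-1.9)·174 + 39 = -291.6.
E[A] = 1.6·(-291.6) + 38 = -428.56.

E[A] = -428.56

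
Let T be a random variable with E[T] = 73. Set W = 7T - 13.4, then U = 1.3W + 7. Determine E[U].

E[U] = 653.88

E[W] = 7·73 + (-13.4) = 497.6.
E[U] = 1.3·497.6 + 7 = 653.88.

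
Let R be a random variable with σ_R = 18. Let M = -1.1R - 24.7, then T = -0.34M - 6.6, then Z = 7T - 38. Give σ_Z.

σ_Z = 47.124

σ_M = |-1.1|·18 = 19.8.
σ_T = |-0.34|·19.8 = 6.732.
σ_Z = |7|·6.732 = 47.124.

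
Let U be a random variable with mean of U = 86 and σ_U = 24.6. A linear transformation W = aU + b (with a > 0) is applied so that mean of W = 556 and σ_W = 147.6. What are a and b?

σ_W = a·σ_U (a > 0), so a = 147.6/24.6 = 6.
mean of W = a·mean of U + b, so b = 556 − 6·86 = 40.

a = 6, b = 40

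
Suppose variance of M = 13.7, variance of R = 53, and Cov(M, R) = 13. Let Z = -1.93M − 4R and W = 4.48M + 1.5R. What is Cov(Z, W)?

Cov(Z, W) = -707.05068

By bilinearity, Cov(Z, W) = ac·variance of M + bd·variance of R + (ad+bc)·Cov(M, R), with a=-1.93, b=-4, c=4.48, d=1.5.
ac·variance of M = (-1.93)·4.48·13.7 = -118.45568
bd·variance of R = (-4)·1.5·53 = -318
(ad+bc)·Cov(M, R) = (-20.815)·13 = -270.595
Cov(Z, W) = -118.45568 + (-318) + (-270.595) = -707.05068.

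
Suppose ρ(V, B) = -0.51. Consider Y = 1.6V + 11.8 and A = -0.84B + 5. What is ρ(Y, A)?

ρ(Y, A) = 0.51

Linear rescalings preserve |correlation|; the slopes 1.6 and -0.84 have opposite signs, so the correlation flips sign: ρ(Y, A) = −ρ(V, B) = 0.51.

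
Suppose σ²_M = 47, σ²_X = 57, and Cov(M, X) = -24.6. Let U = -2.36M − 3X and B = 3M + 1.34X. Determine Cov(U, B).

By bilinearity, Cov(U, B) = ac·σ²_M + bd·σ²_X + (ad+bc)·Cov(M, X), with a=-2.36, b=-3, c=3, d=1.34.
ac·σ²_M = (-2.36)·3·47 = -332.76
bd·σ²_X = (-3)·1.34·57 = -229.14
(ad+bc)·Cov(M, X) = (-12.1624)·(-24.6) = 299.19504
Cov(U, B) = -332.76 + (-229.14) + 299.19504 = -262.70496.

Cov(U, B) = -262.70496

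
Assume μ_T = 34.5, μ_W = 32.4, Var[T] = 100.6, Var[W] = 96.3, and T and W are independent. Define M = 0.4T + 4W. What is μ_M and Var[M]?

μ_M = 143.4, Var[M] = 1556.896

μ_M = 0.4·μ_T + 4·μ_W = 0.4·34.5 + 4·32.4 = 143.4.
Var[M] = a²·Var[T] + b²·Var[W] + 2ab·covariance of T and W with a = 0.4, b = 4.
Independence gives covariance of T and W = 0.
= 0.4²·100.6 + 4²·96.3 + 2·0.4·4·0
= 16.096 + 1540.8 + 0 = 1556.896.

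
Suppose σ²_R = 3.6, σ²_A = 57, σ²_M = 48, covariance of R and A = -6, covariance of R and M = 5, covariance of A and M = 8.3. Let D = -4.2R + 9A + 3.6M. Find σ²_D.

σ²_D = a²·σ²_R + b²·σ²_A + c²·σ²_M + 2ab·covariance of R and A + 2ac·covariance of R and M + 2bc·covariance of A and M, with a = -4.2, b = 9, c = 3.6.
= 63.504 + 4617 + 622.08 + 453.6 + (-151.2) + 537.84
= 6142.824.

σ²_D = 6142.824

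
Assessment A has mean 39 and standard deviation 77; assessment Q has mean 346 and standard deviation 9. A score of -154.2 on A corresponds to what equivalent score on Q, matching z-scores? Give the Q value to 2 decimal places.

z = (-154.2 − 39)/77 ≈ -2.5091.
Q = 346 + z·9 = 346 + (-154.2 − 39)·9/77 ≈ 323.42.

Q = 323.42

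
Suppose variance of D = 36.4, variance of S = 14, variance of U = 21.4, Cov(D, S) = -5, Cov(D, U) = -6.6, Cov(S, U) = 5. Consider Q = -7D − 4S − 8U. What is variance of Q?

variance of Q = 2678

variance of Q = a²·variance of D + b²·variance of S + c²·variance of U + 2ab·Cov(D, S) + 2ac·Cov(D, U) + 2bc·Cov(S, U), with a = -7, b = -4, c = -8.
= 1783.6 + 224 + 1369.6 + (-280) + (-739.2) + 320
= 2678.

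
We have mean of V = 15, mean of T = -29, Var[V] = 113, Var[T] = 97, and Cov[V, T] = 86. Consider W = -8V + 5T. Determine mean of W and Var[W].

mean of W = -265, Var[W] = 2777

mean of W = (-8)·mean of V + 5·mean of T = (-8)·15 + 5·(-29) = -265.
Var[W] = a²·Var[V] + b²·Var[T] + 2ab·Cov[V, T] with a = -8, b = 5.
= (-8)²·113 + 5²·97 + 2·(-8)·5·86
= 7232 + 2425 + (-6880) = 2777.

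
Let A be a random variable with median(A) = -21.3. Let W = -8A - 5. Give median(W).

A linear map preserves order up to sign, so median(W) = a·median(A) + b = (-8)·(-21.3) + (-5) = 165.4.

median(W) = 165.4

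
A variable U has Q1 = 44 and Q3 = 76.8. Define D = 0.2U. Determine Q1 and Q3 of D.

Q1(D) = 8.8, Q3(D) = 15.36

a = 0.2 > 0: Q1(D) = a·Q1(U)+b = 8.8, Q3(D) = a·Q3(U)+b = 15.36.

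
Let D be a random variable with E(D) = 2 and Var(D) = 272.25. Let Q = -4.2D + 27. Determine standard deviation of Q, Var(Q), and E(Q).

standard deviation of Q = 69.3, Var(Q) = 4802.49, E(Q) = 18.6

Q = -4.2D + 27 is linear with a = -4.2, b = 27.
standard deviation of D = √272.25 = 16.5.
standard deviation of Q = |a|·standard deviation of D = |-4.2|·16.5 = 69.3.
Var(Q) = a²·Var(D) = (-4.2)²·272.25 = 4802.49 (the additive constant 27 does not affect variance).
E(Q) = a·E(D) + b = (-4.2)·2 + 27 = 18.6.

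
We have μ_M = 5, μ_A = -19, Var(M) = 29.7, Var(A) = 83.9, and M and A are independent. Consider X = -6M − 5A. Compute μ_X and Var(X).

μ_X = 65, Var(X) = 3166.7

μ_X = (-6)·μ_M + (-5)·μ_A = (-6)·5 + (-5)·(-19) = 65.
Var(X) = a²·Var(M) + b²·Var(A) + 2ab·covariance of M and A with a = -6, b = -5.
Independence gives covariance of M and A = 0.
= (-6)²·29.7 + (-5)²·83.9 + 2·(-6)·(-5)·0
= 1069.2 + 2097.5 + 0 = 3166.7.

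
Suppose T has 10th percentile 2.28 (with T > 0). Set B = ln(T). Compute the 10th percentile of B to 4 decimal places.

ln(T) is increasing, so P_{10}(B) = g(P_{10}(T)) ≈ 0.8242.

10th percentile of B = 0.8242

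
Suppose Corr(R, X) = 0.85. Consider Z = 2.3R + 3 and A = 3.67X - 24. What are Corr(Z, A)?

Linear rescalings preserve correlation up to sign; here the slopes 2.3 and 3.67 have the same sign, so Corr(Z, A) = Corr(R, X) = 0.85.

Corr(Z, A) = 0.85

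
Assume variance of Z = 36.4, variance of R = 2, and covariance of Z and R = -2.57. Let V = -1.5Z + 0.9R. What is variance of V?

variance of V = a²·variance of Z + b²·variance of R + 2ab·covariance of Z and R with a = -1.5, b = 0.9.
= (-1.5)²·36.4 + 0.9²·2 + 2·(-1.5)·0.9·(-2.57)
= 81.9 + 1.62 + 6.939 = 90.459.

variance of V = 90.459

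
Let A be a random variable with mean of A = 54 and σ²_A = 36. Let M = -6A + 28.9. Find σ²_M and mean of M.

σ²_M = 1296, mean of M = -295.1

M = -6A + 28.9 is linear with a = -6, b = 28.9.
σ²_M = a²·σ²_A = (-6)²·36 = 1296 (the additive constant 28.9 does not affect variance).
mean of M = a·mean of A + b = (-6)·54 + 28.9 = -295.1.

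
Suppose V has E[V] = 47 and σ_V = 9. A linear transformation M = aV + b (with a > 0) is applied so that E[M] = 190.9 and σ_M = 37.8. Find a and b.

σ_M = a·σ_V (a > 0), so a = 37.8/9 = 4.2.
E[M] = a·E[V] + b, so b = 190.9 − 4.2·47 = -6.5.

a = 4.2, b = -6.5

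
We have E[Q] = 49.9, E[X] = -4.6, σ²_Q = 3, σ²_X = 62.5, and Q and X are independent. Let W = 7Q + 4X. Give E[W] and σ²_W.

E[W] = 330.9, σ²_W = 1147

E[W] = 7·E[Q] + 4·E[X] = 7·49.9 + 4·(-4.6) = 330.9.
σ²_W = a²·σ²_Q + b²·σ²_X + 2ab·covariance of Q and X with a = 7, b = 4.
Independence gives covariance of Q and X = 0.
= 7²·3 + 4²·62.5 + 2·7·4·0
= 147 + 1000 + 0 = 1147.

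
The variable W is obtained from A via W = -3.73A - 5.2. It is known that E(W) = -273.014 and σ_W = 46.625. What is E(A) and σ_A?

From W = -3.73A - 5.2: E(W) = a·E(A) + b, so E(A) = (E(W) − b)/a = (-273.014 − (-5.2))/(-3.73) = 71.8.
σ_W = |a|·σ_A, so σ_A = 46.625/|-3.73| = 12.5.

E(A) = 71.8, σ_A = 12.5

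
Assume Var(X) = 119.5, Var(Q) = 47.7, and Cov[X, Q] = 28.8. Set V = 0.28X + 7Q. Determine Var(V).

Var(V) = 2459.5648

Var(V) = a²·Var(X) + b²·Var(Q) + 2ab·Cov[X, Q] with a = 0.28, b = 7.
= 0.28²·119.5 + 7²·47.7 + 2·0.28·7·28.8
= 9.3688 + 2337.3 + 112.896 = 2459.5648.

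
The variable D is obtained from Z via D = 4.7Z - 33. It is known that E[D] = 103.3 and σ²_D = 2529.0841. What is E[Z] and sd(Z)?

From D = 4.7Z - 33: E[D] = a·E[Z] + b, so E[Z] = (E[D] − b)/a = (103.3 − (-33))/4.7 = 29.
sd(D) = √2529.0841 = 50.29.
sd(D) = |a|·sd(Z), so sd(Z) = 50.29/|4.7| = 10.7.

E[Z] = 29, sd(Z) = 10.7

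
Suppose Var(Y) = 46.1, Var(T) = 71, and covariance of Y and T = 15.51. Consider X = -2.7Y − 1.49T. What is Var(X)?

Var(X) = 618.48956

Var(X) = a²·Var(Y) + b²·Var(T) + 2ab·covariance of Y and T with a = -2.7, b = -1.49.
= (-2.7)²·46.1 + (-1.49)²·71 + 2·(-2.7)·(-1.49)·15.51
= 336.069 + 157.6271 + 124.79346 = 618.48956.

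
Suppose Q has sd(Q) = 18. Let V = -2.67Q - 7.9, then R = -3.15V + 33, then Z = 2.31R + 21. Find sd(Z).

sd(Z) = 349.70859

sd(V) = |-2.67|·18 = 48.06.
sd(R) = |-3.15|·48.06 = 151.389.
sd(Z) = |2.31|·151.389 = 349.70859.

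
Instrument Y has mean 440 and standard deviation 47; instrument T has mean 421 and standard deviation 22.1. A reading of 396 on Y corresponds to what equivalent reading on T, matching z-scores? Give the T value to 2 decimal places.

T = 400.31

z = (396 − 440)/47 ≈ -0.9362.
T = 421 + z·22.1 = 421 + (396 − 440)·22.1/47 ≈ 400.31.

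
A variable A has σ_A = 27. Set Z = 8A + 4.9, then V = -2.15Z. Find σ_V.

σ_V = 464.4

σ_Z = |8|·27 = 216.
σ_V = |-2.15|·216 = 464.4.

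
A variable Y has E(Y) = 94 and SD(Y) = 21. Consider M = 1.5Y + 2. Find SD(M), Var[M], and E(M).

M = 1.5Y + 2 is linear with a = 1.5, b = 2.
SD(M) = |a|·SD(Y) = |1.5|·21 = 31.5.
Var[Y] = 21² = 441.
Var[M] = a²·Var[Y] = 1.5²·441 = 992.25 (the additive constant 2 does not affect variance).
E(M) = a·E(Y) + b = 1.5·94 + 2 = 143.

SD(M) = 31.5, Var[M] = 992.25, E(M) = 143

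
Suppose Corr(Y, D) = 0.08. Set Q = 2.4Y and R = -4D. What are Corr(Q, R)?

Corr(Q, R) = -0.08

Linear rescalings preserve |correlation|; the slopes 2.4 and -4 have opposite signs, so the correlation flips sign: Corr(Q, R) = −Corr(Y, D) = -0.08.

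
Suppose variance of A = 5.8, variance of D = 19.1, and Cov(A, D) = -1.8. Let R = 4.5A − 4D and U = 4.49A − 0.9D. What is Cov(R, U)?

Cov(R, U) = 225.567

By bilinearity, Cov(R, U) = ac·variance of A + bd·variance of D + (ad+bc)·Cov(A, D), with a=4.5, b=-4, c=4.49, d=-0.9.
ac·variance of A = 4.5·4.49·5.8 = 117.189
bd·variance of D = (-4)·(-0.9)·19.1 = 68.76
(ad+bc)·Cov(A, D) = (-22.01)·(-1.8) = 39.618
Cov(R, U) = 117.189 + 68.76 + 39.618 = 225.567.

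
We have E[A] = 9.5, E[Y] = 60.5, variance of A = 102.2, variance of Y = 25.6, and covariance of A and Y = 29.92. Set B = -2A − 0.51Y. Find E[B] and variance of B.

E[B] = -49.855, variance of B = 476.49536

E[B] = (-2)·E[A] + (-0.51)·E[Y] = (-2)·9.5 + (-0.51)·60.5 = -49.855.
variance of B = a²·variance of A + b²·variance of Y + 2ab·covariance of A and Y with a = -2, b = -0.51.
= (-2)²·102.2 + (-0.51)²·25.6 + 2·(-2)·(-0.51)·29.92
= 408.8 + 6.65856 + 61.0368 = 476.49536.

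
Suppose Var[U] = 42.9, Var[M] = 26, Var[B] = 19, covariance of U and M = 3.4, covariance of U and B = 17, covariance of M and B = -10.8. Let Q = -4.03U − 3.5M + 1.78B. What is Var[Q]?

Var[Q] = 1062.02061

Var[Q] = a²·Var[U] + b²·Var[M] + c²·Var[B] + 2ab·covariance of U and M + 2ac·covariance of U and B + 2bc·covariance of M and B, with a = -4.03, b = -3.5, c = 1.78.
= 696.73461 + 318.5 + 60.1996 + 95.914 + (-243.8956) + 134.568
= 1062.02061.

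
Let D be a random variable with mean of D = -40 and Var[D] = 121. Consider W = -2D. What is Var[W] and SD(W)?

W = -2D is linear with a = -2, b = 0.
Var[W] = a²·Var[D] = (-2)²·121 = 484.
SD(D) = √121 = 11.
SD(W) = |a|·SD(D) = |-2|·11 = 22.

Var[W] = 484, SD(W) = 22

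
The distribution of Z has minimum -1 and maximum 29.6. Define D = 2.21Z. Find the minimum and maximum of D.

min(D) = -2.21, max(D) = 65.416

a = 2.21 > 0, so min(D) = a·min(Z)+b = 2.21·(-1) = -2.21 and max(D) = 2.21·29.6 = 65.416.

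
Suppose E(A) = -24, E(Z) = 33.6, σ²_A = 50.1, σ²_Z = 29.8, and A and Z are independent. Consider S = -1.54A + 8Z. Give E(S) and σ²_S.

E(S) = (-1.54)·E(A) + 8·E(Z) = (-1.54)·(-24) + 8·33.6 = 305.76.
σ²_S = a²·σ²_A + b²·σ²_Z + 2ab·Cov(A, Z) with a = -1.54, b = 8.
Independence gives Cov(A, Z) = 0.
= (-1.54)²·50.1 + 8²·29.8 + 2·(-1.54)·8·0
= 118.81716 + 1907.2 + 0 = 2026.01716.

E(S) = 305.76, σ²_S = 2026.01716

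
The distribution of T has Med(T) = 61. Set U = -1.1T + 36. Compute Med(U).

Med(U) = -31.1

A linear map preserves order up to sign, so Med(U) = a·Med(T) + b = (-1.1)·61 + 36 = -31.1.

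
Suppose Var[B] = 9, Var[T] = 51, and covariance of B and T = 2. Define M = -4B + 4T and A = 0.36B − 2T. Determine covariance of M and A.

covariance of M and A = -402.08

By bilinearity, covariance of M and A = ac·Var[B] + bd·Var[T] + (ad+bc)·covariance of B and T, with a=-4, b=4, c=0.36, d=-2.
ac·Var[B] = (-4)·0.36·9 = -12.96
bd·Var[T] = 4·(-2)·51 = -408
(ad+bc)·covariance of B and T = (9.44)·2 = 18.88
covariance of M and A = -12.96 + (-408) + 18.88 = -402.08.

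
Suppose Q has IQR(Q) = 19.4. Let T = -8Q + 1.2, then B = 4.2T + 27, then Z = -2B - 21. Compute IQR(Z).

IQR(T) = |-8|·19.4 = 155.2.
IQR(B) = |4.2|·155.2 = 651.84.
IQR(Z) = |-2|·651.84 = 1303.68.

IQR(Z) = 1303.68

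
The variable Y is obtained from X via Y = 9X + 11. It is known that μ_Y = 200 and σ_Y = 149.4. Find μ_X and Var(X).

From Y = 9X + 11: μ_Y = a·μ_X + b, so μ_X = (μ_Y − b)/a = (200 − 11)/9 = 21.
Var(Y) = 149.4² = 22320.36.
Var(Y) = a²·Var(X), so Var(X) = 22320.36/9² = 275.56.

μ_X = 21, Var(X) = 275.56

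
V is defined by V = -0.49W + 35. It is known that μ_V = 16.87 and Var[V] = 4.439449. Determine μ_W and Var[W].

μ_W = 37, Var[W] = 18.49

From V = -0.49W + 35: μ_V = a·μ_W + b, so μ_W = (μ_V − b)/a = (16.87 − 35)/(-0.49) = 37.
Var[V] = a²·Var[W], so Var[W] = 4.439449/(-0.49)² = 18.49.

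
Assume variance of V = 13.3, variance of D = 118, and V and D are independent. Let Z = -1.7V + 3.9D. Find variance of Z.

variance of Z = a²·variance of V + b²·variance of D + 2ab·Cov(V, D) with a = -1.7, b = 3.9.
Independence gives Cov(V, D) = 0.
= (-1.7)²·13.3 + 3.9²·118 + 2·(-1.7)·3.9·0
= 38.437 + 1794.78 + 0 = 1833.217.

variance of Z = 1833.217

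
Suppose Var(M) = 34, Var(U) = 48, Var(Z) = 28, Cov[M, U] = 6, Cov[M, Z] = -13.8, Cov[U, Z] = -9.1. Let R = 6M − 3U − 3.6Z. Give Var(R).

Var(R) = a²·Var(M) + b²·Var(U) + c²·Var(Z) + 2ab·Cov[M, U] + 2ac·Cov[M, Z] + 2bc·Cov[U, Z], with a = 6, b = -3, c = -3.6.
= 1224 + 432 + 362.88 + (-216) + 596.16 + (-196.56)
= 2202.48.

Var(R) = 2202.48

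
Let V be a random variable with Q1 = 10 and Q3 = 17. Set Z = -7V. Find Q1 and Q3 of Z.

a = -7 < 0 reverses order: Q1(Z) comes from Q3(V), Q3(Z) from Q1(V).
Q1(Z) = (-7)·17 = -119; Q3(Z) = (-7)·10 = -70.

Q1(Z) = -119, Q3(Z) = -70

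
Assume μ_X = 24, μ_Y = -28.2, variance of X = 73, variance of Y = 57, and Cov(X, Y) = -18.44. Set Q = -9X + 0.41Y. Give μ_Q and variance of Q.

μ_Q = (-9)·μ_X + 0.41·μ_Y = (-9)·24 + 0.41·(-28.2) = -227.562.
variance of Q = a²·variance of X + b²·variance of Y + 2ab·Cov(X, Y) with a = -9, b = 0.41.
= (-9)²·73 + 0.41²·57 + 2·(-9)·0.41·(-18.44)
= 5913 + 9.5817 + 136.0872 = 6058.6689.

μ_Q = -227.562, variance of Q = 6058.6689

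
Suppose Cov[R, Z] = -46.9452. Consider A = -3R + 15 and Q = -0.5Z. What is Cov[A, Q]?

Cov[A, Q] = a·c·Cov[R, Z] = (-3)·(-0.5)·(-46.9452) = -70.4178. Additive constants drop out.

Cov[A, Q] = -70.4178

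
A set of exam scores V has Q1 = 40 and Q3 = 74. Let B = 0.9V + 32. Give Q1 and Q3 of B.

Q1(B) = 68, Q3(B) = 98.6

a = 0.9 > 0: Q1(B) = a·Q1(V)+b = 68, Q3(B) = a·Q3(V)+b = 98.6.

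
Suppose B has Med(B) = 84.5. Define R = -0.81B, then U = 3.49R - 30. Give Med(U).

Med(U) = -268.87305

Med(R) = (-0.81)·84.5 = -68.445.
Med(U) = 3.49·(-68.445) + (-30) = -268.87305.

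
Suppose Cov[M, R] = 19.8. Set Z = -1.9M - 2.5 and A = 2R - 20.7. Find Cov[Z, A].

Cov[Z, A] = -75.24

Cov[Z, A] = a·c·Cov[M, R] = (-1.9)·2·19.8 = -75.24. Additive constants drop out.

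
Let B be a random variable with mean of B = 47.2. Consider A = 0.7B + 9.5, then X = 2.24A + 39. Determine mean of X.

mean of X = 134.2896

mean of A = 0.7·47.2 + 9.5 = 42.54.
mean of X = 2.24·42.54 + 39 = 134.2896.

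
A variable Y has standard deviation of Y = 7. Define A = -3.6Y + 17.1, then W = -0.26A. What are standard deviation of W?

standard deviation of A = |-3.6|·7 = 25.2.
standard deviation of W = |-0.26|·25.2 = 6.552.

standard deviation of W = 6.552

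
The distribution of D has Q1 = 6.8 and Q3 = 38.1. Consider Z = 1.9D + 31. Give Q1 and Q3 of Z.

Q1(Z) = 43.92, Q3(Z) = 103.39

a = 1.9 > 0: Q1(Z) = a·Q1(D)+b = 43.92, Q3(Z) = a·Q3(D)+b = 103.39.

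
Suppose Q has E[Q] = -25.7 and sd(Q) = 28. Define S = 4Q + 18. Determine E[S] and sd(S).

S = 4Q + 18 is linear with a = 4, b = 18.
E[S] = a·E[Q] + b = 4·(-25.7) + 18 = -84.8.
sd(S) = |a|·sd(Q) = |4|·28 = 112.

E[S] = -84.8, sd(S) = 112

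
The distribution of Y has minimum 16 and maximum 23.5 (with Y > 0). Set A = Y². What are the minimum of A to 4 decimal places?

Y² is increasing on this domain, so min(A) comes from min(Y) = 16: min(A) = square(16) = 256.

min(A) = 256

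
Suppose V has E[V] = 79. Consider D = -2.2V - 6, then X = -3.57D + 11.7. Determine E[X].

E[X] = 653.586

E[D] = (-2.2)·79 + (-6) = -179.8.
E[X] = (-3.57)·(-179.8) + 11.7 = 653.586.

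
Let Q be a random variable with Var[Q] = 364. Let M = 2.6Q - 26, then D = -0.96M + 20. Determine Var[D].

Var[M] = 2.6²·364 = 2460.64.
Var[D] = (-0.96)²·2460.64 = 2267.725824.

Var[D] = 2267.725824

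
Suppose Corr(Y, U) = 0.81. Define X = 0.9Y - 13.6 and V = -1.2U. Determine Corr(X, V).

Corr(X, V) = -0.81

Linear rescalings preserve |correlation|; the slopes 0.9 and -1.2 have opposite signs, so the correlation flips sign: Corr(X, V) = −Corr(Y, U) = -0.81.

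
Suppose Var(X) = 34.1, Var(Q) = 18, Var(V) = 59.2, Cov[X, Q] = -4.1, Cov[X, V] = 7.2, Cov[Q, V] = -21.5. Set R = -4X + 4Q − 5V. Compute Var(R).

Var(R) = a²·Var(X) + b²·Var(Q) + c²·Var(V) + 2ab·Cov[X, Q] + 2ac·Cov[X, V] + 2bc·Cov[Q, V], with a = -4, b = 4, c = -5.
= 545.6 + 288 + 1480 + 131.2 + 288 + 860
= 3592.8.

Var(R) = 3592.8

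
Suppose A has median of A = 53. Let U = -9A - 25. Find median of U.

median of U = -502

A linear map preserves order up to sign, so median of U = a·median of A + b = (-9)·53 + (-25) = -502.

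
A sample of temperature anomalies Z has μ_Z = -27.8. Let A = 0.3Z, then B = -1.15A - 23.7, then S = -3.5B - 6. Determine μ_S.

μ_S = 43.3815

μ_A = 0.3·(-27.8) = -8.34.
μ_B = (-1.15)·(-8.34) + (-23.7) = -14.109.
μ_S = (-3.5)·(-14.109) + (-6) = 43.3815.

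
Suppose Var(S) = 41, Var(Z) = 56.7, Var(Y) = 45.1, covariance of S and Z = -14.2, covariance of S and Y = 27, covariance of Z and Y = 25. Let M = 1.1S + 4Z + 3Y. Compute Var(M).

Var(M) = 2015.95

Var(M) = a²·Var(S) + b²·Var(Z) + c²·Var(Y) + 2ab·covariance of S and Z + 2ac·covariance of S and Y + 2bc·covariance of Z and Y, with a = 1.1, b = 4, c = 3.
= 49.61 + 907.2 + 405.9 + (-124.96) + 178.2 + 600
= 2015.95.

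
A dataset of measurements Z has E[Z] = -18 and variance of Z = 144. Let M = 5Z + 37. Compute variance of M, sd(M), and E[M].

variance of M = 3600, sd(M) = 60, E[M] = -53

M = 5Z + 37 is linear with a = 5, b = 37.
variance of M = a²·variance of Z = 5²·144 = 3600 (the additive constant 37 does not affect variance).
sd(Z) = √144 = 12.
sd(M) = |a|·sd(Z) = |5|·12 = 60.
E[M] = a·E[Z] + b = 5·(-18) + 37 = -53.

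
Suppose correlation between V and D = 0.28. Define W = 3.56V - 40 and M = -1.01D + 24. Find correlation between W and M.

Linear rescalings preserve |correlation|; the slopes 3.56 and -1.01 have opposite signs, so the correlation flips sign: correlation between W and M = −correlation between V and D = -0.28.

correlation between W and M = -0.28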